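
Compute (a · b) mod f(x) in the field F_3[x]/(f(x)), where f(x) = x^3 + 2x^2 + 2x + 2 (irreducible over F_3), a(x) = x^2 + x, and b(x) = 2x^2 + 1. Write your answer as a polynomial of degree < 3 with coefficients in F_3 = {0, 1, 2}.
a · b ≡ x^2 + x + 1 (mod f(x))

Multiply in F_3[x]: a(x)·b(x) = (x^2 + x)·(2x^2 + 1) = 2x^4 + 2x^3 + x^2 + x. This has degree ≥ 3, so divide by f(x) over F_3: 2x^4 + 2x^3 + x^2 + x = (2x + 1)·(x^3 + 2x^2 + 2x + 2) + (x^2 + x + 1). Hence a·b ≡ x^2 + x + 1 (mod f). (F_3[x]/(f) is a field with 3^3 = 27 elements since f is irreducible of degree 3.)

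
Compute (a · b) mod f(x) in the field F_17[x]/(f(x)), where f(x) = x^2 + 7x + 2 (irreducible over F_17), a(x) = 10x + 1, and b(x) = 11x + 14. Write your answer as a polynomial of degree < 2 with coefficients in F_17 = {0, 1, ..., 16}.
a · b ≡ 10x + 15 (mod f(x))

Multiply in F_17[x]: a(x)·b(x) = (10x + 1)·(11x + 14) = 8x^2 + 15x + 14. This has degree ≥ 2, so divide by f(x) over F_17: 8x^2 + 15x + 14 = (8)·(x^2 + 7x + 2) + (10x + 15). Hence a·b ≡ 10x + 15 (mod f). (F_17[x]/(f) is a field with 17^2 = 289 elements since f is irreducible of degree 2.)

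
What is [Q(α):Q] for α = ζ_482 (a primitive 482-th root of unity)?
[Q(α):Q] = 240

The minimal polynomial of ζ_482 over Q is the 482-th cyclotomic polynomial Φ_482(x), which is irreducible over Q and has degree φ(482) = 240. Hence [Q(α):Q] = φ(482) = 240.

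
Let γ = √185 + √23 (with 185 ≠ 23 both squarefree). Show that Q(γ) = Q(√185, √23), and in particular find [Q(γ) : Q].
[Q(γ) : Q] = 4 (equivalently, Q(γ) = Q(√185, √23))

Obviously Q(γ) ⊆ Q(√185, √23), and [Q(√185, √23):Q] = 4 (since 185, 23 are distinct squarefree integers > 1 with 4255 not a perfect square). To show equality we compute the minimal polynomial of γ. From γ = √185 + √23: γ^2 = 185 + 2√(4255) + 23 = 208 + 2√(4255), so γ^2 - 208 = 2√(4255); squaring, (γ^2 - 208)^2 = 4·4255, i.e. γ^4 - 416γ^2 + 43264 - 17020 = 0, i.e. γ^4 - 416γ^2 + 26244 = 0. So γ is a root of x^4 - 416x^2 + 26244. This polynomial is irreducible over Q: it has no rational root (each ±√185 ± √23 is irrational), and any factorization into two quadratics over Q would force √(4255) ∈ Q (pairing opposite roots) or √185, √23 ∈ Q (other pairings), all impossible. Hence [Q(γ):Q] = 4 = [Q(√185, √23):Q], so Q(γ) = Q(√185, √23).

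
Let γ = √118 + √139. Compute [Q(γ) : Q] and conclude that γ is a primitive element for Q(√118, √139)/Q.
[Q(γ) : Q] = 4 (equivalently, Q(γ) = Q(√118, √139))

Obviously Q(γ) ⊆ Q(√118, √139), and [Q(√118, √139):Q] = 4 (since 118, 139 are distinct squarefree integers > 1 with 16402 not a perfect square). To show equality we compute the minimal polynomial of γ. From γ = √118 + √139: γ^2 = 118 + 2√(16402) + 139 = 257 + 2√(16402), so γ^2 - 257 = 2√(16402); squaring, (γ^2 - 257)^2 = 4·16402, i.e. γ^4 - 514γ^2 + 66049 - 65608 = 0, i.e. γ^4 - 514γ^2 + 441 = 0. So γ is a root of x^4 - 514x^2 + 441. This polynomial is irreducible over Q: it has no rational root (each ±√118 ± √139 is irrational), and any factorization into two quadratics over Q would force √(16402) ∈ Q (pairing opposite roots) or √118, √139 ∈ Q (other pairings), all impossible. Hence [Q(γ):Q] = 4 = [Q(√118, √139):Q], so Q(γ) = Q(√118, √139).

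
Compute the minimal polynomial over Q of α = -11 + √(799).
m_α(x) = x^2 + 22x - 678

From α + 11 = √(799), squaring gives (α + 11)^2 = 799, i.e. α^2 + 22α + 121 = 799, so α^2 + 22α - 678 = 0. The discriminant of x^2 + 22x - 678 is (22)^2 - 4·(-678) = 484 + 2712 = 3196, and 4·(799) is not a perfect square in Q since 799 is squarefree and ≠ 1. Hence x^2 + 22x - 678 is irreducible over Q and is the minimal polynomial of α.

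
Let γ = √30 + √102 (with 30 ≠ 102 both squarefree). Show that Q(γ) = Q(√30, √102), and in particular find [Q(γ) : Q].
[Q(γ) : Q] = 4 (equivalently, Q(γ) = Q(√30, √102))

Obviously Q(γ) ⊆ Q(√30, √102), and [Q(√30, √102):Q] = 4 (since 30, 102 are distinct squarefree integers > 1 with 3060 not a perfect square). To show equality we compute the minimal polynomial of γ. From γ = √30 + √102: γ^2 = 30 + 2√(3060) + 102 = 132 + 2√(3060), so γ^2 - 132 = 2√(3060); squaring, (γ^2 - 132)^2 = 4·3060, i.e. γ^4 - 264γ^2 + 17424 - 12240 = 0, i.e. γ^4 - 264γ^2 + 5184 = 0. So γ is a root of x^4 - 264x^2 + 5184. This polynomial is irreducible over Q: it has no rational root (each ±√30 ± √102 is irrational), and any factorization into two quadratics over Q would force √(3060) ∈ Q (pairing opposite roots) or √30, √102 ∈ Q (other pairings), all impossible. Hence [Q(γ):Q] = 4 = [Q(√30, √102):Q], so Q(γ) = Q(√30, √102).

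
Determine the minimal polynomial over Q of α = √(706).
m_α(x) = x^2 - 706

α satisfies α^2 - 706 = 0, so x^2 - 706 annihilates α. Since d = 706 is squarefree and ≠ 1, it is not a perfect square in Q, so x^2 - 706 has no rational root and is therefore irreducible over Q (a degree-2 polynomial over a field is irreducible iff it has no root). Hence m_α(x) = x^2 - 706.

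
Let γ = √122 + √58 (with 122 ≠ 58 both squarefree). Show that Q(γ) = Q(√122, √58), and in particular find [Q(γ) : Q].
[Q(γ) : Q] = 4 (equivalently, Q(γ) = Q(√122, √58))

Obviously Q(γ) ⊆ Q(√122, √58), and [Q(√122, √58):Q] = 4 (since 122, 58 are distinct squarefree integers > 1 with 7076 not a perfect square). To show equality we compute the minimal polynomial of γ. From γ = √122 + √58: γ^2 = 122 + 2√(7076) + 58 = 180 + 2√(7076), so γ^2 - 180 = 2√(7076); squaring, (γ^2 - 180)^2 = 4·7076, i.e. γ^4 - 360γ^2 + 32400 - 28304 = 0, i.e. γ^4 - 360γ^2 + 4096 = 0. So γ is a root of x^4 - 360x^2 + 4096. This polynomial is irreducible over Q: it has no rational root (each ±√122 ± √58 is irrational), and any factorization into two quadratics over Q would force √(7076) ∈ Q (pairing opposite roots) or √122, √58 ∈ Q (other pairings), all impossible. Hence [Q(γ):Q] = 4 = [Q(√122, √58):Q], so Q(γ) = Q(√122, √58).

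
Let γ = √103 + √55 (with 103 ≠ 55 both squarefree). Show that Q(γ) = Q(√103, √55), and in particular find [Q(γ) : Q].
[Q(γ) : Q] = 4 (equivalently, Q(γ) = Q(√103, √55))

Obviously Q(γ) ⊆ Q(√103, √55), and [Q(√103, √55):Q] = 4 (since 103, 55 are distinct squarefree integers > 1 with 5665 not a perfect square). To show equality we compute the minimal polynomial of γ. From γ = √103 + √55: γ^2 = 103 + 2√(5665) + 55 = 158 + 2√(5665), so γ^2 - 158 = 2√(5665); squaring, (γ^2 - 158)^2 = 4·5665, i.e. γ^4 - 316γ^2 + 24964 - 22660 = 0, i.e. γ^4 - 316γ^2 + 2304 = 0. So γ is a root of x^4 - 316x^2 + 2304. This polynomial is irreducible over Q: it has no rational root (each ±√103 ± √55 is irrational), and any factorization into two quadratics over Q would force √(5665) ∈ Q (pairing opposite roots) or √103, √55 ∈ Q (other pairings), all impossible. Hence [Q(γ):Q] = 4 = [Q(√103, √55):Q], so Q(γ) = Q(√103, √55).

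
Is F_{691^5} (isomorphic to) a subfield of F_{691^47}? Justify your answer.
No: F_{691^5} is not a subfield of F_{691^47}

F_{p^m} embeds in F_{p^n} iff m | n. Here 5 ∤ 47 (since 47 = 9·5 + 2 with remainder 2 ≠ 0), so F_{691^5} is not a subfield of F_{691^47}. Equivalently: if it were, the tower law would give 5 = [F_{691^5}:F_691] dividing [F_{691^47}:F_691] = 47, contradiction.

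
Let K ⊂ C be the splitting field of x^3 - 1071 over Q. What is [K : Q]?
[K : Q] = 6

The roots of x^3 - 1071 are ∛1071, ω∛1071, ω^2∛1071 where ω = e^(2πi/3) is a primitive cube root of unity, so K = Q(∛1071, ω). Now [Q(∛1071):Q] = 3 (since 1071 is not a perfect cube, x^3 - 1071 is irreducible) and [Q(ω):Q] = 2. Both 2 and 3 divide [K:Q], and [K:Q] ≤ 3·2 = 6, so [K:Q] = 6. (Equivalently: Q(∛1071) ⊂ R but ω ∉ R, so [K : Q(∛1071)] = 2.)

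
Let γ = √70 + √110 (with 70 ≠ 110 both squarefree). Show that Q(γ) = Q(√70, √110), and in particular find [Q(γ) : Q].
[Q(γ) : Q] = 4 (equivalently, Q(γ) = Q(√70, √110))

Obviously Q(γ) ⊆ Q(√70, √110), and [Q(√70, √110):Q] = 4 (since 70, 110 are distinct squarefree integers > 1 with 7700 not a perfect square). To show equality we compute the minimal polynomial of γ. From γ = √70 + √110: γ^2 = 70 + 2√(7700) + 110 = 180 + 2√(7700), so γ^2 - 180 = 2√(7700); squaring, (γ^2 - 180)^2 = 4·7700, i.e. γ^4 - 360γ^2 + 32400 - 30800 = 0, i.e. γ^4 - 360γ^2 + 1600 = 0. So γ is a root of x^4 - 360x^2 + 1600. This polynomial is irreducible over Q: it has no rational root (each ±√70 ± √110 is irrational), and any factorization into two quadratics over Q would force √(7700) ∈ Q (pairing opposite roots) or √70, √110 ∈ Q (other pairings), all impossible. Hence [Q(γ):Q] = 4 = [Q(√70, √110):Q], so Q(γ) = Q(√70, √110).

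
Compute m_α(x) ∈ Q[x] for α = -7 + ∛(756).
m_α(x) = x^3 + 21x^2 + 147x - 413

Set β = α + 7 = ∛(756), so β^3 = 756. Then (α + 7)^3 - 756 = 0, i.e. α is a root of g(x) = (x + 7)^3 - 756 = x^3 + 21x^2 + 147x - 413. Since g(x) = h(x + 7) where h(x) = x^3 - 756, and h is irreducible over Q (because 756 is not a perfect cube, so h has no rational root, and a monic cubic with no rational root is irreducible), g is also irreducible (irreducibility is preserved under the substitution x → x + 7). Hence m_α(x) = x^3 + 21x^2 + 147x - 413.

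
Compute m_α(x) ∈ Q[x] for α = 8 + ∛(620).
m_α(x) = x^3 - 24x^2 + 192x - 1132

Set β = α - 8 = ∛(620), so β^3 = 620. Then (α - 8)^3 - 620 = 0, i.e. α is a root of g(x) = (x - 8)^3 - 620 = x^3 - 24x^2 + 192x - 1132. Since g(x) = h(x - 8) where h(x) = x^3 - 620, and h is irreducible over Q (because 620 is not a perfect cube, so h has no rational root, and a monic cubic with no rational root is irreducible), g is also irreducible (irreducibility is preserved under the substitution x → x - 8). Hence m_α(x) = x^3 - 24x^2 + 192x - 1132.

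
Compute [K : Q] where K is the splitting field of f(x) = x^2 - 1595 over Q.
[K : Q] = 2

f(x) = x^2 - 1595 factors as (x - √1595)(x + √1595). The splitting field is K = Q(√1595). Since 1595 is squarefree and > 1, it is not a perfect square, so x^2 - 1595 is irreducible over Q and [Q(√1595) : Q] = 2. Hence [K : Q] = 2.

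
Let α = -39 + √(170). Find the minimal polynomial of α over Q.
m_α(x) = x^2 + 78x + 1351

From α + 39 = √(170), squaring gives (α + 39)^2 = 170, i.e. α^2 + 78α + 1521 = 170, so α^2 + 78α + 1351 = 0. The discriminant of x^2 + 78x + 1351 is (78)^2 - 4·(1351) = 6084 - 5404 = 680, and 4·(170) is not a perfect square in Q since 170 is squarefree and ≠ 1. Hence x^2 + 78x + 1351 is irreducible over Q and is the minimal polynomial of α.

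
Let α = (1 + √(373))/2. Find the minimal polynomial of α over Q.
m_α(x) = x^2 - x - 93

From 2α - 1 = √(373), squaring gives (2α - 1)^2 = 373, i.e. 4α^2 - 4α + 1 = 373, so α^2 - α + (1 - 373)/4 = 0. Since 373 ≡ 1 (mod 4), (1 - 373)/4 = -93 ∈ Z. The polynomial x^2 - x - 93 has discriminant 1 - 4·(-93) = 373, which is not a perfect square in Q (d = 373 is squarefree and ≠ 1), so x^2 - x - 93 is irreducible over Q. It is the minimal polynomial of α.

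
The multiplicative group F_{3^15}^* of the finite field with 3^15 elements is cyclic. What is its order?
|F_{3^15}^*| = 14348906

F_{3^15} has 3^15 = 14348907 elements; its multiplicative group consists of all nonzero elements, so |F_{3^15}^*| = 14348907 - 1 = 14348906. (It is cyclic since any finite subgroup of the multiplicative group of a field is cyclic.)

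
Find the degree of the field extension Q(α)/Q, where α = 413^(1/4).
[Q(α):Q] = 4

α is a root of x^4 - 413. By Eisenstein's criterion at the prime p = 7 (which divides the constant term 413 but p^2 = 49 does not, since 413 is squarefree), x^4 - 413 is irreducible over Q. Hence [Q(α):Q] = 4.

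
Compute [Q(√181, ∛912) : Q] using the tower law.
[Q(√181, ∛912) : Q] = 6

Let L = Q(√181, ∛912). Since Q(√181) ⊂ L and [Q(√181):Q] = 2, the tower law gives 2 | [L:Q]. Likewise Q(∛912) ⊂ L with [Q(∛912):Q] = 3 (because 912 is not a perfect cube), so 3 | [L:Q]. As gcd(2,3) = 1, [L:Q] is divisible by 6. Conversely L is generated over Q by √181 and ∛912, so [L:Q] ≤ 2·3 = 6. Therefore [Q(√181, ∛912) : Q] = 6.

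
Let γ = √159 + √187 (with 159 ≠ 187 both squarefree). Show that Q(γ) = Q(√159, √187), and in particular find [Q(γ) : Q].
[Q(γ) : Q] = 4 (equivalently, Q(γ) = Q(√159, √187))

Obviously Q(γ) ⊆ Q(√159, √187), and [Q(√159, √187):Q] = 4 (since 159, 187 are distinct squarefree integers > 1 with 29733 not a perfect square). To show equality we compute the minimal polynomial of γ. From γ = √159 + √187: γ^2 = 159 + 2√(29733) + 187 = 346 + 2√(29733), so γ^2 - 346 = 2√(29733); squaring, (γ^2 - 346)^2 = 4·29733, i.e. γ^4 - 692γ^2 + 119716 - 118932 = 0, i.e. γ^4 - 692γ^2 + 784 = 0. So γ is a root of x^4 - 692x^2 + 784. This polynomial is irreducible over Q: it has no rational root (each ±√159 ± √187 is irrational), and any factorization into two quadratics over Q would force √(29733) ∈ Q (pairing opposite roots) or √159, √187 ∈ Q (other pairings), all impossible. Hence [Q(γ):Q] = 4 = [Q(√159, √187):Q], so Q(γ) = Q(√159, √187).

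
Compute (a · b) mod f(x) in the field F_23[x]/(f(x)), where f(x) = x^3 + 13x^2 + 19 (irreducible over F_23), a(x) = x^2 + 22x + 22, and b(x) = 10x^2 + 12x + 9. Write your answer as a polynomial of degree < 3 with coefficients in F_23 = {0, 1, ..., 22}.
a · b ≡ 18x^2 + 19x + 8 (mod f(x))

Multiply in F_23[x]: a(x)·b(x) = (x^2 + 22x + 22)·(10x^2 + 12x + 9) = 10x^4 + 2x^3 + 10x^2 + 2x + 14. This has degree ≥ 3, so divide by f(x) over F_23: 10x^4 + 2x^3 + 10x^2 + 2x + 14 = (10x + 10)·(x^3 + 13x^2 + 19) + (18x^2 + 19x + 8). Hence a·b ≡ 18x^2 + 19x + 8 (mod f). (F_23[x]/(f) is a field with 23^3 = 12167 elements since f is irreducible of degree 3.)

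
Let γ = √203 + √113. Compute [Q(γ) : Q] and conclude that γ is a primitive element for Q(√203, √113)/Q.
[Q(γ) : Q] = 4 (equivalently, Q(γ) = Q(√203, √113))

Obviously Q(γ) ⊆ Q(√203, √113), and [Q(√203, √113):Q] = 4 (since 203, 113 are distinct squarefree integers > 1 with 22939 not a perfect square). To show equality we compute the minimal polynomial of γ. From γ = √203 + √113: γ^2 = 203 + 2√(22939) + 113 = 316 + 2√(22939), so γ^2 - 316 = 2√(22939); squaring, (γ^2 - 316)^2 = 4·22939, i.e. γ^4 - 632γ^2 + 99856 - 91756 = 0, i.e. γ^4 - 632γ^2 + 8100 = 0. So γ is a root of x^4 - 632x^2 + 8100. This polynomial is irreducible over Q: it has no rational root (each ±√203 ± √113 is irrational), and any factorization into two quadratics over Q would force √(22939) ∈ Q (pairing opposite roots) or √203, √113 ∈ Q (other pairings), all impossible. Hence [Q(γ):Q] = 4 = [Q(√203, √113):Q], so Q(γ) = Q(√203, √113).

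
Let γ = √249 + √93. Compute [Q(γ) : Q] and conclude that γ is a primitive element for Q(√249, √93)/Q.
[Q(γ) : Q] = 4 (equivalently, Q(γ) = Q(√249, √93))

Obviously Q(γ) ⊆ Q(√249, √93), and [Q(√249, √93):Q] = 4 (since 249, 93 are distinct squarefree integers > 1 with 23157 not a perfect square). To show equality we compute the minimal polynomial of γ. From γ = √249 + √93: γ^2 = 249 + 2√(23157) + 93 = 342 + 2√(23157), so γ^2 - 342 = 2√(23157); squaring, (γ^2 - 342)^2 = 4·23157, i.e. γ^4 - 684γ^2 + 116964 - 92628 = 0, i.e. γ^4 - 684γ^2 + 24336 = 0. So γ is a root of x^4 - 684x^2 + 24336. This polynomial is irreducible over Q: it has no rational root (each ±√249 ± √93 is irrational), and any factorization into two quadratics over Q would force √(23157) ∈ Q (pairing opposite roots) or √249, √93 ∈ Q (other pairings), all impossible. Hence [Q(γ):Q] = 4 = [Q(√249, √93):Q], so Q(γ) = Q(√249, √93).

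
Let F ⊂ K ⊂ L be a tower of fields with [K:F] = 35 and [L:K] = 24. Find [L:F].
[L:F] = 840

The tower law says that for any tower of field extensions F ⊂ K ⊂ L with finite degrees, [L:F] = [L:K] · [K:F]. Here this gives [L:F] = 24 · 35 = 840.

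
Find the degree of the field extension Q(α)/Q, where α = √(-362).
[Q(α):Q] = 2

[Q(α):Q] equals the degree of the minimal polynomial of α. Here α^2 = -362 and x^2 + 362 is irreducible (d = -362 is squarefree, ≠ 1, hence not a square), so deg(m_α) = 2. Thus [Q(α):Q] = 2.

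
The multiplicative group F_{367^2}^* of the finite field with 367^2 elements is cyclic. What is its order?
|F_{367^2}^*| = 134688

F_{367^2} has 367^2 = 134689 elements; its multiplicative group consists of all nonzero elements, so |F_{367^2}^*| = 134689 - 1 = 134688. (It is cyclic since any finite subgroup of the multiplicative group of a field is cyclic.)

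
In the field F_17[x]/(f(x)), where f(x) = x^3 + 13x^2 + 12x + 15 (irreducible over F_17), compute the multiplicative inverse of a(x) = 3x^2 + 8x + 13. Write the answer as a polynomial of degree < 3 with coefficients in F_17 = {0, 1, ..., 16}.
a(x)^(-1) ≡ 6x^2 + 7x + 15 (mod f(x))

Since f is irreducible over F_17, F_17[x]/(f) is a field and a(x) ≠ 0 has an inverse. Apply the extended Euclidean algorithm to f(x) and a(x) in F_17[x]: f(x) = (6x + 11)·a(x) + (16x + 8);  a(x) = (14x + 2)·(16x + 8) + (14). The last nonzero remainder is the constant 14 = gcd(f, a) in F_17. Back-substituting through the division chain expresses 14 = s(x)·a(x) + t(x)·f(x) with s(x) ≡ 16x^2 + 13x + 6 (mod f), so (16x^2 + 13x + 6)·a(x) ≡ 14 (mod f). Multiplying by 14^(-1) ≡ 11 in F_17 gives a(x)^(-1) ≡ 11·(16x^2 + 13x + 6) ≡ 6x^2 + 7x + 15 (mod f). Check: (3x^2 + 8x + 13)·(6x^2 + 7x + 15) = x^4 + x^3 + 9x^2 + 7x + 8 ≡ 1 (mod x^3 + 13x^2 + 12x + 15).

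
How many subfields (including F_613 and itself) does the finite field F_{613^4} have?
F_{613^4} has 3 subfields

The subfields of F_{p^n} are exactly the fields F_{p^d} for d | n (each is the fixed field of the unique index-d subgroup of Gal(F_{p^n}/F_p) ≅ Z/nZ). The divisors of n = 4 are {1, 2, 4}, giving 3 subfields: F_{613^1}, F_{613^2}, F_{613^4}.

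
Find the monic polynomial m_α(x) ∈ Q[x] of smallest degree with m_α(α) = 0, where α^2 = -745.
m_α(x) = x^2 + 745

α satisfies α^2 + 745 = 0, so x^2 + 745 annihilates α. Since d = -745 is squarefree and ≠ 1, it is not a perfect square in Q, so x^2 + 745 has no rational root and is therefore irreducible over Q (a degree-2 polynomial over a field is irreducible iff it has no root). Hence m_α(x) = x^2 + 745.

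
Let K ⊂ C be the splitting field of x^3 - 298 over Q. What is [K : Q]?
[K : Q] = 6

The roots of x^3 - 298 are ∛298, ω∛298, ω^2∛298 where ω = e^(2πi/3) is a primitive cube root of unity, so K = Q(∛298, ω). Now [Q(∛298):Q] = 3 (since 298 is not a perfect cube, x^3 - 298 is irreducible) and [Q(ω):Q] = 2. Both 2 and 3 divide [K:Q], and [K:Q] ≤ 3·2 = 6, so [K:Q] = 6. (Equivalently: Q(∛298) ⊂ R but ω ∉ R, so [K : Q(∛298)] = 2.)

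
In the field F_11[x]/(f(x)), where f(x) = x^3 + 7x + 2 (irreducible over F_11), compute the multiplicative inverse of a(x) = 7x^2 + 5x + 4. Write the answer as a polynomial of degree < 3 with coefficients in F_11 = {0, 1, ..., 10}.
a(x)^(-1) ≡ 9x^2 + 6x + 8 (mod f(x))

Since f is irreducible over F_11, F_11[x]/(f) is a field and a(x) ≠ 0 has an inverse. Apply the extended Euclidean algorithm to f(x) and a(x) in F_11[x]: f(x) = (8x + 10)·a(x) + (2x + 6);  a(x) = (9x + 3)·(2x + 6) + (8). The last nonzero remainder is the constant 8 = gcd(f, a) in F_11. Back-substituting through the division chain expresses 8 = s(x)·a(x) + t(x)·f(x) with s(x) ≡ 6x^2 + 4x + 9 (mod f), so (6x^2 + 4x + 9)·a(x) ≡ 8 (mod f). Multiplying by 8^(-1) ≡ 7 in F_11 gives a(x)^(-1) ≡ 7·(6x^2 + 4x + 9) ≡ 9x^2 + 6x + 8 (mod f). Check: (7x^2 + 5x + 4)·(9x^2 + 6x + 8) = 8x^4 + 10x^3 + x^2 + 9x + 10 ≡ 1 (mod x^3 + 7x + 2).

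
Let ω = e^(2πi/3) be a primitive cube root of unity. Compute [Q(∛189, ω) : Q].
[Q(∛189, ω) : Q] = 6

[Q(∛189):Q] = 3 (min poly x^3 - 189, irreducible since 189 is not a perfect cube). [Q(ω):Q] = 2 (min poly x^2 + x + 1). Since Q(∛189) ⊂ R and ω ∉ R, we have ω ∉ Q(∛189), so x^2 + x + 1 remains irreducible over Q(∛189) and [Q(∛189, ω) : Q(∛189)] = 2. By the tower law, [Q(∛189, ω) : Q] = 3 · 2 = 6. (In fact Q(∛189, ω) is the splitting field of x^3 - 189 over Q.)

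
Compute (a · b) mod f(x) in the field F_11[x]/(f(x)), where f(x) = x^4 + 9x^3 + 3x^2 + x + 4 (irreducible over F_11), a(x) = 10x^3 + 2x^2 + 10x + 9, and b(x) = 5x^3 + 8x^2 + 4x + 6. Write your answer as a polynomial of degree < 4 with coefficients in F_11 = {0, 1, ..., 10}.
a · b ≡ 3x^3 + 2x^2 + x + 8 (mod f(x))

Multiply in F_11[x]: a(x)·b(x) = (10x^3 + 2x^2 + 10x + 9)·(5x^3 + 8x^2 + 4x + 6) = 6x^6 + 2x^5 + 7x^4 + 6x^3 + 3x^2 + 8x + 10. This has degree ≥ 4, so divide by f(x) over F_11: 6x^6 + 2x^5 + 7x^4 + 6x^3 + 3x^2 + 8x + 10 = (6x^2 + 3x + 6)·(x^4 + 9x^3 + 3x^2 + x + 4) + (3x^3 + 2x^2 + x + 8). Hence a·b ≡ 3x^3 + 2x^2 + x + 8 (mod f). (F_11[x]/(f) is a field with 11^4 = 14641 elements since f is irreducible of degree 4.)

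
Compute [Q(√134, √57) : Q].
[Q(√134, √57) : Q] = 4

[Q(√134):Q] = 2 (min poly x^2 - 134, irreducible since 134 is squarefree > 1). For the top step, suppose √57 ∈ Q(√134), say √57 = c + d√134 with c, d ∈ Q. Squaring: 57 = c^2 + 134d^2 + 2cd√134. Since √134 ∉ Q this forces 2cd = 0. If d = 0 then √57 = c ∈ Q, contradicting 57 squarefree > 1. If c = 0 then 57 = 134d^2, so 134·57 = (134d)^2 is a perfect square in Q — but 134·57 = 7638 is not a perfect square (since 134 and 57 are distinct squarefree integers). Contradiction. Hence √57 ∉ Q(√134), so x^2 - 57 stays irreducible over Q(√134) and [Q(√134, √57) : Q(√134)] = 2. By the tower law, [Q(√134, √57) : Q] = 2 · 2 = 4.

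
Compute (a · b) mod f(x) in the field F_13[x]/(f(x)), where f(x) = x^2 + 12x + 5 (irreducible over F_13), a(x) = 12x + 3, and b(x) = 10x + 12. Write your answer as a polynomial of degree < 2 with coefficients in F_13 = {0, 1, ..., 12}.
a · b ≡ 8x + 8 (mod f(x))

Multiply in F_13[x]: a(x)·b(x) = (12x + 3)·(10x + 12) = 3x^2 + 5x + 10. This has degree ≥ 2, so divide by f(x) over F_13: 3x^2 + 5x + 10 = (3)·(x^2 + 12x + 5) + (8x + 8). Hence a·b ≡ 8x + 8 (mod f). (F_13[x]/(f) is a field with 13^2 = 169 elements since f is irreducible of degree 2.)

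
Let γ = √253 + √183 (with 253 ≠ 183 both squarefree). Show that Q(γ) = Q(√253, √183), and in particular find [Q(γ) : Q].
[Q(γ) : Q] = 4 (equivalently, Q(γ) = Q(√253, √183))

Obviously Q(γ) ⊆ Q(√253, √183), and [Q(√253, √183):Q] = 4 (since 253, 183 are distinct squarefree integers > 1 with 46299 not a perfect square). To show equality we compute the minimal polynomial of γ. From γ = √253 + √183: γ^2 = 253 + 2√(46299) + 183 = 436 + 2√(46299), so γ^2 - 436 = 2√(46299); squaring, (γ^2 - 436)^2 = 4·46299, i.e. γ^4 - 872γ^2 + 190096 - 185196 = 0, i.e. γ^4 - 872γ^2 + 4900 = 0. So γ is a root of x^4 - 872x^2 + 4900. This polynomial is irreducible over Q: it has no rational root (each ±√253 ± √183 is irrational), and any factorization into two quadratics over Q would force √(46299) ∈ Q (pairing opposite roots) or √253, √183 ∈ Q (other pairings), all impossible. Hence [Q(γ):Q] = 4 = [Q(√253, √183):Q], so Q(γ) = Q(√253, √183).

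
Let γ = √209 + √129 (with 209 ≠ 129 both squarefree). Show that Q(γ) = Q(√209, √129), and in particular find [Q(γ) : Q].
[Q(γ) : Q] = 4 (equivalently, Q(γ) = Q(√209, √129))

Obviously Q(γ) ⊆ Q(√209, √129), and [Q(√209, √129):Q] = 4 (since 209, 129 are distinct squarefree integers > 1 with 26961 not a perfect square). To show equality we compute the minimal polynomial of γ. From γ = √209 + √129: γ^2 = 209 + 2√(26961) + 129 = 338 + 2√(26961), so γ^2 - 338 = 2√(26961); squaring, (γ^2 - 338)^2 = 4·26961, i.e. γ^4 - 676γ^2 + 114244 - 107844 = 0, i.e. γ^4 - 676γ^2 + 6400 = 0. So γ is a root of x^4 - 676x^2 + 6400. This polynomial is irreducible over Q: it has no rational root (each ±√209 ± √129 is irrational), and any factorization into two quadratics over Q would force √(26961) ∈ Q (pairing opposite roots) or √209, √129 ∈ Q (other pairings), all impossible. Hence [Q(γ):Q] = 4 = [Q(√209, √129):Q], so Q(γ) = Q(√209, √129).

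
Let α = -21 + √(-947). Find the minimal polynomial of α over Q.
m_α(x) = x^2 + 42x + 1388

From α + 21 = √(-947), squaring gives (α + 21)^2 = -947, i.e. α^2 + 42α + 441 = -947, so α^2 + 42α + 1388 = 0. The discriminant of x^2 + 42x + 1388 is (42)^2 - 4·(1388) = 1764 - 5552 = -3788, and 4·(-947) is not a perfect square in Q since -947 is squarefree and ≠ 1. Hence x^2 + 42x + 1388 is irreducible over Q and is the minimal polynomial of α.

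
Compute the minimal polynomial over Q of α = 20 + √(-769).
m_α(x) = x^2 - 40x + 1169

From α - 20 = √(-769), squaring gives (α - 20)^2 = -769, i.e. α^2 - 40α + 400 = -769, so α^2 - 40α + 1169 = 0. The discriminant of x^2 - 40x + 1169 is (-40)^2 - 4·(1169) = 1600 - 4676 = -3076, and 4·(-769) is not a perfect square in Q since -769 is squarefree and ≠ 1. Hence x^2 - 40x + 1169 is irreducible over Q and is the minimal polynomial of α.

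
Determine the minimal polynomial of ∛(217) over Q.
m_α(x) = x^3 - 217

α satisfies α^3 = 217, so x^3 - 217 annihilates α. By the rational root test, a rational root p/q (in lowest terms) of x^3 - 217 would satisfy p^3 = 217 q^3, forcing q = 1 and p^3 = 217; but 217 is not a perfect cube, contradiction. A monic cubic over Q with no rational root is irreducible (any nontrivial factorization would include a linear factor). Hence x^3 - 217 is the minimal polynomial of α, and in particular [Q(α):Q] = 3.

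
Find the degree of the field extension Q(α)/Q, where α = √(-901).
[Q(α):Q] = 2

[Q(α):Q] equals the degree of the minimal polynomial of α. Here α^2 = -901 and x^2 + 901 is irreducible (d = -901 is squarefree, ≠ 1, hence not a square), so deg(m_α) = 2. Thus [Q(α):Q] = 2.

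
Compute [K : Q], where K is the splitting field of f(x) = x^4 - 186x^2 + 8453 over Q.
[K : Q] = 4

Solving the quadratic in x^2: x^2 = (186 ± √(186^2 - 4·8453))/2 = (186 ± √784)/2 = (186 ± 28)/2, giving x^2 = 107 or x^2 = 79. So f(x) = (x^2 - 107)(x^2 - 79) and the roots of f are ±√107, ±√79. Hence the splitting field is K = Q(√107, √79). Since 107 and 79 are distinct squarefree integers > 1, their product 8453 is not a perfect square, so √79 ∉ Q(√107). By the tower law [K:Q] = [Q(√107,√79):Q(√107)] · [Q(√107):Q] = 2 · 2 = 4.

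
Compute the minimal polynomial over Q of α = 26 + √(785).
m_α(x) = x^2 - 52x - 109

From α - 26 = √(785), squaring gives (α - 26)^2 = 785, i.e. α^2 - 52α + 676 = 785, so α^2 - 52α - 109 = 0. The discriminant of x^2 - 52x - 109 is (-52)^2 - 4·(-109) = 2704 + 436 = 3140, and 4·(785) is not a perfect square in Q since 785 is squarefree and ≠ 1. Hence x^2 - 52x - 109 is irreducible over Q and is the minimal polynomial of α.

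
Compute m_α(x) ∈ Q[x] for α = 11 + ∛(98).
m_α(x) = x^3 - 33x^2 + 363x - 1429

Set β = α - 11 = ∛(98), so β^3 = 98. Then (α - 11)^3 - 98 = 0, i.e. α is a root of g(x) = (x - 11)^3 - 98 = x^3 - 33x^2 + 363x - 1429. Since g(x) = h(x - 11) where h(x) = x^3 - 98, and h is irreducible over Q (because 98 is not a perfect cube, so h has no rational root, and a monic cubic with no rational root is irreducible), g is also irreducible (irreducibility is preserved under the substitution x → x - 11). Hence m_α(x) = x^3 - 33x^2 + 363x - 1429.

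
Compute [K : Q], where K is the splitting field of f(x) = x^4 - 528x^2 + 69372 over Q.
[K : Q] = 4

Solving the quadratic in x^2: x^2 = (528 ± √(528^2 - 4·69372))/2 = (528 ± √1296)/2 = (528 ± 36)/2, giving x^2 = 282 or x^2 = 246. So f(x) = (x^2 - 282)(x^2 - 246) and the roots of f are ±√282, ±√246. Hence the splitting field is K = Q(√282, √246). Since 282 and 246 are distinct squarefree integers > 1, their product 69372 is not a perfect square, so √246 ∉ Q(√282). By the tower law [K:Q] = [Q(√282,√246):Q(√282)] · [Q(√282):Q] = 2 · 2 = 4.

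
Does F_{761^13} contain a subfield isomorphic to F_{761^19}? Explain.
No: F_{761^19} is not a subfield of F_{761^13}

F_{p^m} embeds in F_{p^n} iff m | n. Here 19 ∤ 13 (since 13 = 0·19 + 13 with remainder 13 ≠ 0), so F_{761^19} is not a subfield of F_{761^13}. Equivalently: if it were, the tower law would give 19 = [F_{761^19}:F_761] dividing [F_{761^13}:F_761] = 13, contradiction.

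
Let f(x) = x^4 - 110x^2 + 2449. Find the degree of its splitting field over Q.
[K : Q] = 4

Solving the quadratic in x^2: x^2 = (110 ± √(110^2 - 4·2449))/2 = (110 ± √2304)/2 = (110 ± 48)/2, giving x^2 = 31 or x^2 = 79. So f(x) = (x^2 - 31)(x^2 - 79) and the roots of f are ±√31, ±√79. Hence the splitting field is K = Q(√31, √79). Since 31 and 79 are distinct squarefree integers > 1, their product 2449 is not a perfect square, so √79 ∉ Q(√31). By the tower law [K:Q] = [Q(√31,√79):Q(√31)] · [Q(√31):Q] = 2 · 2 = 4.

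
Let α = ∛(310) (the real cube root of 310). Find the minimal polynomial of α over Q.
m_α(x) = x^3 - 310

α satisfies α^3 = 310, so x^3 - 310 annihilates α. By the rational root test, a rational root p/q (in lowest terms) of x^3 - 310 would satisfy p^3 = 310 q^3, forcing q = 1 and p^3 = 310; but 310 is not a perfect cube, contradiction. A monic cubic over Q with no rational root is irreducible (any nontrivial factorization would include a linear factor). Hence x^3 - 310 is the minimal polynomial of α, and in particular [Q(α):Q] = 3.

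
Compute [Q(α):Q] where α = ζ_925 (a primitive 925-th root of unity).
[Q(α):Q] = 720

The minimal polynomial of ζ_925 over Q is the 925-th cyclotomic polynomial Φ_925(x), which is irreducible over Q and has degree φ(925) = 720. Hence [Q(α):Q] = φ(925) = 720.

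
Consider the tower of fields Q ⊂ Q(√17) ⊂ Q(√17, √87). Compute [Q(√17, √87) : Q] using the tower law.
[Q(√17, √87) : Q] = 4

[Q(√17):Q] = 2 (min poly x^2 - 17, irreducible since 17 is squarefree > 1). For the top step, suppose √87 ∈ Q(√17), say √87 = c + d√17 with c, d ∈ Q. Squaring: 87 = c^2 + 17d^2 + 2cd√17. Since √17 ∉ Q this forces 2cd = 0. If d = 0 then √87 = c ∈ Q, contradicting 87 squarefree > 1. If c = 0 then 87 = 17d^2, so 17·87 = (17d)^2 is a perfect square in Q — but 17·87 = 1479 is not a perfect square (since 17 and 87 are distinct squarefree integers). Contradiction. Hence √87 ∉ Q(√17), so x^2 - 87 stays irreducible over Q(√17) and [Q(√17, √87) : Q(√17)] = 2. By the tower law, [Q(√17, √87) : Q] = 2 · 2 = 4.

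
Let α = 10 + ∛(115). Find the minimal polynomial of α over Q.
m_α(x) = x^3 - 30x^2 + 300x - 1115

Set β = α - 10 = ∛(115), so β^3 = 115. Then (α - 10)^3 - 115 = 0, i.e. α is a root of g(x) = (x - 10)^3 - 115 = x^3 - 30x^2 + 300x - 1115. Since g(x) = h(x - 10) where h(x) = x^3 - 115, and h is irreducible over Q (because 115 is not a perfect cube, so h has no rational root, and a monic cubic with no rational root is irreducible), g is also irreducible (irreducibility is preserved under the substitution x → x - 10). Hence m_α(x) = x^3 - 30x^2 + 300x - 1115.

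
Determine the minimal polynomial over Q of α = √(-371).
m_α(x) = x^2 + 371

α satisfies α^2 + 371 = 0, so x^2 + 371 annihilates α. Since d = -371 is squarefree and ≠ 1, it is not a perfect square in Q, so x^2 + 371 has no rational root and is therefore irreducible over Q (a degree-2 polynomial over a field is irreducible iff it has no root). Hence m_α(x) = x^2 + 371.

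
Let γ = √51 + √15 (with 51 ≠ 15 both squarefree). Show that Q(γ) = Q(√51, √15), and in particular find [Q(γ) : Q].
[Q(γ) : Q] = 4 (equivalently, Q(γ) = Q(√51, √15))

Obviously Q(γ) ⊆ Q(√51, √15), and [Q(√51, √15):Q] = 4 (since 51, 15 are distinct squarefree integers > 1 with 765 not a perfect square). To show equality we compute the minimal polynomial of γ. From γ = √51 + √15: γ^2 = 51 + 2√(765) + 15 = 66 + 2√(765), so γ^2 - 66 = 2√(765); squaring, (γ^2 - 66)^2 = 4·765, i.e. γ^4 - 132γ^2 + 4356 - 3060 = 0, i.e. γ^4 - 132γ^2 + 1296 = 0. So γ is a root of x^4 - 132x^2 + 1296. This polynomial is irreducible over Q: it has no rational root (each ±√51 ± √15 is irrational), and any factorization into two quadratics over Q would force √(765) ∈ Q (pairing opposite roots) or √51, √15 ∈ Q (other pairings), all impossible. Hence [Q(γ):Q] = 4 = [Q(√51, √15):Q], so Q(γ) = Q(√51, √15).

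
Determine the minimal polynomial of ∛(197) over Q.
m_α(x) = x^3 - 197

α satisfies α^3 = 197, so x^3 - 197 annihilates α. By the rational root test, a rational root p/q (in lowest terms) of x^3 - 197 would satisfy p^3 = 197 q^3, forcing q = 1 and p^3 = 197; but 197 is not a perfect cube, contradiction. A monic cubic over Q with no rational root is irreducible (any nontrivial factorization would include a linear factor). Hence x^3 - 197 is the minimal polynomial of α, and in particular [Q(α):Q] = 3.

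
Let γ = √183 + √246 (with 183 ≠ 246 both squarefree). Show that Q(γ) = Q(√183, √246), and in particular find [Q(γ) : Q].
[Q(γ) : Q] = 4 (equivalently, Q(γ) = Q(√183, √246))

Obviously Q(γ) ⊆ Q(√183, √246), and [Q(√183, √246):Q] = 4 (since 183, 246 are distinct squarefree integers > 1 with 45018 not a perfect square). To show equality we compute the minimal polynomial of γ. From γ = √183 + √246: γ^2 = 183 + 2√(45018) + 246 = 429 + 2√(45018), so γ^2 - 429 = 2√(45018); squaring, (γ^2 - 429)^2 = 4·45018, i.e. γ^4 - 858γ^2 + 184041 - 180072 = 0, i.e. γ^4 - 858γ^2 + 3969 = 0. So γ is a root of x^4 - 858x^2 + 3969. This polynomial is irreducible over Q: it has no rational root (each ±√183 ± √246 is irrational), and any factorization into two quadratics over Q would force √(45018) ∈ Q (pairing opposite roots) or √183, √246 ∈ Q (other pairings), all impossible. Hence [Q(γ):Q] = 4 = [Q(√183, √246):Q], so Q(γ) = Q(√183, √246).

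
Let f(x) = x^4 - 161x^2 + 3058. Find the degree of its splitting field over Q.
[K : Q] = 4

Solving the quadratic in x^2: x^2 = (161 ± √(161^2 - 4·3058))/2 = (161 ± √13689)/2 = (161 ± 117)/2, giving x^2 = 139 or x^2 = 22. So f(x) = (x^2 - 139)(x^2 - 22) and the roots of f are ±√139, ±√22. Hence the splitting field is K = Q(√139, √22). Since 139 and 22 are distinct squarefree integers > 1, their product 3058 is not a perfect square, so √22 ∉ Q(√139). By the tower law [K:Q] = [Q(√139,√22):Q(√139)] · [Q(√139):Q] = 2 · 2 = 4.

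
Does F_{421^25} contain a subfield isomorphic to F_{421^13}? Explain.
No: F_{421^13} is not a subfield of F_{421^25}

F_{p^m} embeds in F_{p^n} iff m | n. Here 13 ∤ 25 (since 25 = 1·13 + 12 with remainder 12 ≠ 0), so F_{421^13} is not a subfield of F_{421^25}. Equivalently: if it were, the tower law would give 13 = [F_{421^13}:F_421] dividing [F_{421^25}:F_421] = 25, contradiction.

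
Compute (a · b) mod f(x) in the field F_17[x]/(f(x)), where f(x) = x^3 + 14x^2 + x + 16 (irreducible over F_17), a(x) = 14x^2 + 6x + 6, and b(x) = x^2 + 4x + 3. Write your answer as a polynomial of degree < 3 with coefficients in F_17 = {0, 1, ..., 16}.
a · b ≡ 13x^2 + 3x + 3 (mod f(x))

Multiply in F_17[x]: a(x)·b(x) = (14x^2 + 6x + 6)·(x^2 + 4x + 3) = 14x^4 + 11x^3 + 4x^2 + 8x + 1. This has degree ≥ 3, so divide by f(x) over F_17: 14x^4 + 11x^3 + 4x^2 + 8x + 1 = (14x + 2)·(x^3 + 14x^2 + x + 16) + (13x^2 + 3x + 3). Hence a·b ≡ 13x^2 + 3x + 3 (mod f). (F_17[x]/(f) is a field with 17^3 = 4913 elements since f is irreducible of degree 3.)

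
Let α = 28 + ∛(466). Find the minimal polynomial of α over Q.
m_α(x) = x^3 - 84x^2 + 2352x - 22418

Set β = α - 28 = ∛(466), so β^3 = 466. Then (α - 28)^3 - 466 = 0, i.e. α is a root of g(x) = (x - 28)^3 - 466 = x^3 - 84x^2 + 2352x - 22418. Since g(x) = h(x - 28) where h(x) = x^3 - 466, and h is irreducible over Q (because 466 is not a perfect cube, so h has no rational root, and a monic cubic with no rational root is irreducible), g is also irreducible (irreducibility is preserved under the substitution x → x - 28). Hence m_α(x) = x^3 - 84x^2 + 2352x - 22418.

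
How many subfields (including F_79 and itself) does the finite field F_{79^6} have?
F_{79^6} has 4 subfields

The subfields of F_{p^n} are exactly the fields F_{p^d} for d | n (each is the fixed field of the unique index-d subgroup of Gal(F_{p^n}/F_p) ≅ Z/nZ). The divisors of n = 6 are {1, 2, 3, 6}, giving 4 subfields: F_{79^1}, F_{79^2}, F_{79^3}, F_{79^6}.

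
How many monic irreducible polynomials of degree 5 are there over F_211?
There are 83645440368 monic irreducible polynomials of degree 5 over F_211

Each element of F_{211^5} that lies in no proper subfield is a root of exactly one monic irreducible of degree 5 over F_211, and each such polynomial has 5 distinct roots in F_{211^5}. By Möbius inversion the count is N_211(5) = (1/5) Σ_{d|5} μ(5/d) · 211^d = (1/5)(μ(5)·211^1 + μ(1)·211^5) = 418227201840/5 = 83645440368.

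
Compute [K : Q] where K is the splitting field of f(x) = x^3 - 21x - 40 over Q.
[K : Q] = 6

By the rational root test, any rational root of the monic integer polynomial f(x) = x^3 - 21x - 40 must be an integer dividing the constant term -40, i.e. one of ±{1, 2, 4, 5, 8, 10, 20, 40}. Evaluating: f(1) = -60, f(-1) = -20, f(2) = -74, f(-2) = -6, f(4) = -60, f(-4) = -20, f(5) = -20, f(-5) = -60, f(8) = 304, f(-8) = -384, f(10) = 750, f(-10) = -830, f(20) = 7540, f(-20) = -7620, f(40) = 63120, f(-40) = -63200; none is 0, so f has no rational root and is therefore irreducible over Q (a cubic with no linear factor over a field is irreducible). For an irreducible cubic, the Galois group is A_3 or S_3 according as the discriminant disc(f) = -4a^3 - 27b^2 = -4·(-21)^3 - 27·(-40)^2 = -6156 is or is not a square in Q. Here disc(f) = -6156 is not a perfect square in Q, so the Galois group of f over Q is not contained in A_3 and must be all of S_3. The splitting field has degree |S_3| = 6 over Q, so [K : Q] = 6.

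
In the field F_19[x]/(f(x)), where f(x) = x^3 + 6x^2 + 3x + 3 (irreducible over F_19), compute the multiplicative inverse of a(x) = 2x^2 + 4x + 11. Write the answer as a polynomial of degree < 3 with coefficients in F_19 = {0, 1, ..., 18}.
a(x)^(-1) ≡ 12x^2 + 15x + 8 (mod f(x))

Since f is irreducible over F_19, F_19[x]/(f) is a field and a(x) ≠ 0 has an inverse. Apply the extended Euclidean algorithm to f(x) and a(x) in F_19[x]: f(x) = (10x + 2)·a(x) + (18x);  a(x) = (17x + 15)·(18x) + (11). The last nonzero remainder is the constant 11 = gcd(f, a) in F_19. Back-substituting through the division chain expresses 11 = s(x)·a(x) + t(x)·f(x) with s(x) ≡ 18x^2 + 13x + 12 (mod f), so (18x^2 + 13x + 12)·a(x) ≡ 11 (mod f). Multiplying by 11^(-1) ≡ 7 in F_19 gives a(x)^(-1) ≡ 7·(18x^2 + 13x + 12) ≡ 12x^2 + 15x + 8 (mod f). Check: (2x^2 + 4x + 11)·(12x^2 + 15x + 8) = 5x^4 + 2x^3 + 18x^2 + 7x + 12 ≡ 1 (mod x^3 + 6x^2 + 3x + 3).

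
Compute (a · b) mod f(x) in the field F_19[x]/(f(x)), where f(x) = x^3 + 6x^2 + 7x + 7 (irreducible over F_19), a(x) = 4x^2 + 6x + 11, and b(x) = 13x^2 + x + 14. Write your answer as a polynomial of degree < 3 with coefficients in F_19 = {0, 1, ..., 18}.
a · b ≡ 5x^2 + 11x + 16 (mod f(x))

Multiply in F_19[x]: a(x)·b(x) = (4x^2 + 6x + 11)·(13x^2 + x + 14) = 14x^4 + 6x^3 + 15x^2 + 2. This has degree ≥ 3, so divide by f(x) over F_19: 14x^4 + 6x^3 + 15x^2 + 2 = (14x + 17)·(x^3 + 6x^2 + 7x + 7) + (5x^2 + 11x + 16). Hence a·b ≡ 5x^2 + 11x + 16 (mod f). (F_19[x]/(f) is a field with 19^3 = 6859 elements since f is irreducible of degree 3.)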